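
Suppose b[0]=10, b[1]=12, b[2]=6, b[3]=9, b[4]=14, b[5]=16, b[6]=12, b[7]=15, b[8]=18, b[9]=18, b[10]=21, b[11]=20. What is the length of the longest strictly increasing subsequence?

6

Track the smallest tail for each achievable length (strict):
10 → extends → [10]
12 → extends → [10, 12]
6 → replaces 10 → [6, 12]
9 → replaces 12 → [6, 9]
14 → extends → [6, 9, 14]
16 → extends → [6, 9, 14, 16]
12 → replaces 14 → [6, 9, 12, 16]
15 → replaces 16 → [6, 9, 12, 15]
18 → extends → [6, 9, 12, 15, 18]
18 → already a tail → [6, 9, 12, 15, 18]
21 → extends → [6, 9, 12, 15, 18, 21]
20 → replaces 21 → [6, 9, 12, 15, 18, 20]
Six tails, so the longest strictly increasing subsequence has length 6 (e.g. 10, 12, 14, 16, 18, 21).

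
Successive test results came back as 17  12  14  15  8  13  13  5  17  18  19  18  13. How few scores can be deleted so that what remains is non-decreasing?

Fewest deletions = n − (longest non-decreasing subsequence).
Patience tails:
17 → extends → [17]
12 → replaces 17 → [12]
14 → extends → [12, 14]
15 → extends → [12, 14, 15]
8 → replaces 12 → [8, 14, 15]
13 → replaces 14 → [8, 13, 15]
13 → replaces 15 → [8, 13, 13]
5 → replaces 8 → [5, 13, 13]
17 → extends → [5, 13, 13, 17]
18 → extends → [5, 13, 13, 17, 18]
19 → extends → [5, 13, 13, 17, 18, 19]
18 → replaces 19 → [5, 13, 13, 17, 18, 18]
13 → replaces 17 → [5, 13, 13, 13, 18, 18]
Longest non-decreasing subsequence has length 6, so deletions = 13 − 6 = 7.

7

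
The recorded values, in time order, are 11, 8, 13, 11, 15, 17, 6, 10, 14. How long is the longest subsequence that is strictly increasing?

4

Let dp[i] be the length of the longest such subsequence ending at index i:
i:      1  2  3  4  5  6  7  8  9
a[i]:  11  8 13 11 15 17  6 10 14
dp:     1  1  2  2  3  4  1  2  3
Maximum dp value is 4.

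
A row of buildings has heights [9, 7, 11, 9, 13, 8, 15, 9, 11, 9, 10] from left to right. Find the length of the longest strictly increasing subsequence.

4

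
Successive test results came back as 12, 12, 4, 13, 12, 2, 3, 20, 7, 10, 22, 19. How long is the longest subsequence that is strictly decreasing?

3

Negate each value so 'decreasing' becomes 'increasing', then run patience tails on the negated sequence:
-12 → extends → [-12]
-12 → already a tail → [-12]
-4 → extends → [-12, -4]
-13 → replaces -12 → [-13, -4]
-12 → replaces -4 → [-13, -12]
-2 → extends → [-13, -12, -2]
-3 → replaces -2 → [-13, -12, -3]
-20 → replaces -13 → [-20, -12, -3]
-7 → replaces -3 → [-20, -12, -7]
-10 → replaces -7 → [-20, -12, -10]
-22 → replaces -20 → [-22, -12, -10]
-19 → replaces -12 → [-22, -19, -10]
Three tails, so the longest strictly decreasing subsequence of the original has length 3.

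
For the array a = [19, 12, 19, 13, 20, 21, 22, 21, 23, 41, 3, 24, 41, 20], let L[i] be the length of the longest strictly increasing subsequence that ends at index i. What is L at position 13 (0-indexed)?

3

dp[i] = 1 + max{dp[j] : j<i, a[j]<a[i]} (or 1 if no such j):
i:      0  1  2  3  4  5  6  7  8  9 10 11 12 13
a[i]:  19 12 19 13 20 21 22 21 23 41  3 24 41 20
dp:     1  1  2  2  3  4  5  4  6  7  1  7  8  3
At index 13 the value is 3.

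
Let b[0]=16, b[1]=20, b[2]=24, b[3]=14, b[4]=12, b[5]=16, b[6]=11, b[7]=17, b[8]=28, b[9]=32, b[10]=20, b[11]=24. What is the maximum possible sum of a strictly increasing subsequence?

Let S[i] be the best sum of a strictly increasing subsequence ending at i:
i:       0   1   2   3   4   5   6   7   8   9  10  11
b[i]:   16  20  24  14  12  16  11  17  28  32  20  24
S:      16  36  60  14  12  30  11  47  88 120  67  91
Maximum is 120 (e.g. 16 + 20 + 24 + 28 + 32).

120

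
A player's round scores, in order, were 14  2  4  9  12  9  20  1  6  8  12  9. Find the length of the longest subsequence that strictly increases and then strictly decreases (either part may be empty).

inc[i] = longest strictly increasing subsequence ending at i; dec[i] = longest strictly decreasing subsequence starting at i:
i:      1  2  3  4  5  6  7  8  9 10 11 12
a[i]:  14  2  4  9 12  9 20  1  6  8 12  9
inc:    1  1  2  3  4  3  5  1  3  4  5  5
dec:    4  2  2  2  3  2  3  1  1  1  2  1
Best peak at i=7 (value 20): inc=5, dec=3, length 5+3−1 = 7.

7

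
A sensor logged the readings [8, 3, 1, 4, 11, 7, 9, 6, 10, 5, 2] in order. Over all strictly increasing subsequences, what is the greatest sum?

Let S[i] be the best sum of a strictly increasing subsequence ending at i:
i:      1  2  3  4  5  6  7  8  9 10 11
a[i]:   8  3  1  4 11  7  9  6 10  5  2
S:      8  3  1  7 19 14 23 13 33 12  3
Maximum is 33 (e.g. 3 + 4 + 7 + 9 + 10).

33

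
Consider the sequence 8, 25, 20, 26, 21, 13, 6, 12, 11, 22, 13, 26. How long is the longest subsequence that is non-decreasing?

Track the smallest tail for each achievable length (allowing ties):
8 → extends → [8]
25 → extends → [8, 25]
20 → replaces 25 → [8, 20]
26 → extends → [8, 20, 26]
21 → replaces 26 → [8, 20, 21]
13 → replaces 20 → [8, 13, 21]
6 → replaces 8 → [6, 13, 21]
12 → replaces 13 → [6, 12, 21]
11 → replaces 12 → [6, 11, 21]
22 → extends → [6, 11, 21, 22]
13 → replaces 21 → [6, 11, 13, 22]
26 → extends → [6, 11, 13, 22, 26]
Five tails, so the longest non-decreasing subsequence has length 5 (e.g. 8, 20, 21, 22, 26).

5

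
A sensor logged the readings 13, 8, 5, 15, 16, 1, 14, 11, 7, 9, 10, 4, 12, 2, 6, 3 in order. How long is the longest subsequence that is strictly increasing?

5

Track the smallest tail for each achievable length (strict):
13 → extends → [13]
8 → replaces 13 → [8]
5 → replaces 8 → [5]
15 → extends → [5, 15]
16 → extends → [5, 15, 16]
1 → replaces 5 → [1, 15, 16]
14 → replaces 15 → [1, 14, 16]
11 → replaces 14 → [1, 11, 16]
7 → replaces 11 → [1, 7, 16]
9 → replaces 16 → [1, 7, 9]
10 → extends → [1, 7, 9, 10]
4 → replaces 7 → [1, 4, 9, 10]
12 → extends → [1, 4, 9, 10, 12]
2 → replaces 4 → [1, 2, 9, 10, 12]
6 → replaces 9 → [1, 2, 6, 10, 12]
3 → replaces 6 → [1, 2, 3, 10, 12]
Five tails, so the longest strictly increasing subsequence has length 5 (e.g. 5, 7, 9, 10, 12).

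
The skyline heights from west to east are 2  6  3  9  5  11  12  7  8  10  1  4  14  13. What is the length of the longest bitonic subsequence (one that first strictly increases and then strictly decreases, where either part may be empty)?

8

inc[i] = longest strictly increasing subsequence ending at i; dec[i] = longest strictly decreasing subsequence starting at i:
i:      1  2  3  4  5  6  7  8  9 10 11 12 13 14
a[i]:   2  6  3  9  5 11 12  7  8 10  1  4 14 13
inc:    1  2  2  3  3  4  5  4  5  6  1  3  7  7
dec:    2  3  2  3  2  3  3  2  2  2  1  1  2  1
Best peak at i=13 (value 14): inc=7, dec=2, length 7+2−1 = 8.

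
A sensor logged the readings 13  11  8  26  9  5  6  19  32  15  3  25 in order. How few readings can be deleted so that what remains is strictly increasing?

8

Fewest deletions = n − (longest strictly increasing subsequence).
i:      1  2  3  4  5  6  7  8  9 10 11 12
a[i]:  13 11  8 26  9  5  6 19 32 15  3 25
dp:     1  1  1  2  2  1  2  3  4  3  1  4
max dp = 4, so deletions = 12 − 4 = 8.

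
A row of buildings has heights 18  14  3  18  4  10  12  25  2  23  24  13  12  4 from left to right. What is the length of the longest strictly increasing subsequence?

6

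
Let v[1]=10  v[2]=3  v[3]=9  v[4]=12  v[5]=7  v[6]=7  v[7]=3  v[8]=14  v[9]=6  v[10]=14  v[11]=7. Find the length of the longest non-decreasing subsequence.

5

Track the smallest tail for each achievable length (allowing ties):
10 → extends → [10]
3 → replaces 10 → [3]
9 → extends → [3, 9]
12 → extends → [3, 9, 12]
7 → replaces 9 → [3, 7, 12]
7 → replaces 12 → [3, 7, 7]
3 → replaces 7 → [3, 3, 7]
14 → extends → [3, 3, 7, 14]
6 → replaces 7 → [3, 3, 6, 14]
14 → extends → [3, 3, 6, 14, 14]
7 → replaces 14 → [3, 3, 6, 7, 14]
Five tails, so the longest non-decreasing subsequence has length 5 (e.g. 3, 9, 12, 14, 14).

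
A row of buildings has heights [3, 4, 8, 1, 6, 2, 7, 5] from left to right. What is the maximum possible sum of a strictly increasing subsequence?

Let S[i] be the best sum of a strictly increasing subsequence ending at i:
i:      1  2  3  4  5  6  7  8
a[i]:   3  4  8  1  6  2  7  5
S:      3  7 15  1 13  3 20 12
Maximum is 20 (e.g. 3 + 4 + 6 + 7).

20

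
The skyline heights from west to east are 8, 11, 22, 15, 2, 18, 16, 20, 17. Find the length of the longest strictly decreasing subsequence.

Let dp[i] be the longest strictly decreasing subsequence ending at i:
i:      1  2  3  4  5  6  7  8  9
a[i]:   8 11 22 15  2 18 16 20 17
dp:     1  1  1  2  3  2  3  2  3
Maximum is 3.

3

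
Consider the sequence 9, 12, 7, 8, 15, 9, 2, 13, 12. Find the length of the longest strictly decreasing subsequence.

Negate each value so 'decreasing' becomes 'increasing', then run patience tails on the negated sequence:
-9 → extends → [-9]
-12 → replaces -9 → [-12]
-7 → extends → [-12, -7]
-8 → replaces -7 → [-12, -8]
-15 → replaces -12 → [-15, -8]
-9 → replaces -8 → [-15, -9]
-2 → extends → [-15, -9, -2]
-13 → replaces -9 → [-15, -13, -2]
-12 → replaces -2 → [-15, -13, -12]
Three tails, so the longest strictly decreasing subsequence of the original has length 3.

3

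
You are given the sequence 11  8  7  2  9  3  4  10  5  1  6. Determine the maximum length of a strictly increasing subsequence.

5

Track the smallest tail for each achievable length (strict):
11 → extends → [11]
8 → replaces 11 → [8]
7 → replaces 8 → [7]
2 → replaces 7 → [2]
9 → extends → [2, 9]
3 → replaces 9 → [2, 3]
4 → extends → [2, 3, 4]
10 → extends → [2, 3, 4, 10]
5 → replaces 10 → [2, 3, 4, 5]
1 → replaces 2 → [1, 3, 4, 5]
6 → extends → [1, 3, 4, 5, 6]
Five tails, so the longest strictly increasing subsequence has length 5 (e.g. 2, 3, 4, 5, 6).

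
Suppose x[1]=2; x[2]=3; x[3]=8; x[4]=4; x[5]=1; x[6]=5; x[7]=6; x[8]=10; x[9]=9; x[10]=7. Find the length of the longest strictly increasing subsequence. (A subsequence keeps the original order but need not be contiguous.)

6

Track the smallest tail for each achievable length (strict):
2 → extends → [2]
3 → extends → [2, 3]
8 → extends → [2, 3, 8]
4 → replaces 8 → [2, 3, 4]
1 → replaces 2 → [1, 3, 4]
5 → extends → [1, 3, 4, 5]
6 → extends → [1, 3, 4, 5, 6]
10 → extends → [1, 3, 4, 5, 6, 10]
9 → replaces 10 → [1, 3, 4, 5, 6, 9]
7 → replaces 9 → [1, 3, 4, 5, 6, 7]
Six tails, so the longest strictly increasing subsequence has length 6 (e.g. 2, 3, 4, 5, 6, 10).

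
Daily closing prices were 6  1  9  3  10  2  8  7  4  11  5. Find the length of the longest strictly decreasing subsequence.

4

Negate each value so 'decreasing' becomes 'increasing', then run patience tails on the negated sequence:
-6 → extends → [-6]
-1 → extends → [-6, -1]
-9 → replaces -6 → [-9, -1]
-3 → replaces -1 → [-9, -3]
-10 → replaces -9 → [-10, -3]
-2 → extends → [-10, -3, -2]
-8 → replaces -3 → [-10, -8, -2]
-7 → replaces -2 → [-10, -8, -7]
-4 → extends → [-10, -8, -7, -4]
-11 → replaces -10 → [-11, -8, -7, -4]
-5 → replaces -4 → [-11, -8, -7, -5]
Four tails, so the longest strictly decreasing subsequence of the original has length 4.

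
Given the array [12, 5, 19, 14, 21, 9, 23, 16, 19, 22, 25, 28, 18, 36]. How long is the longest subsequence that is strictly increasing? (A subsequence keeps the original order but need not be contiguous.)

Track the smallest tail for each achievable length (strict):
12 → extends → [12]
5 → replaces 12 → [5]
19 → extends → [5, 19]
14 → replaces 19 → [5, 14]
21 → extends → [5, 14, 21]
9 → replaces 14 → [5, 9, 21]
23 → extends → [5, 9, 21, 23]
16 → replaces 21 → [5, 9, 16, 23]
19 → replaces 23 → [5, 9, 16, 19]
22 → extends → [5, 9, 16, 19, 22]
25 → extends → [5, 9, 16, 19, 22, 25]
28 → extends → [5, 9, 16, 19, 22, 25, 28]
18 → replaces 19 → [5, 9, 16, 18, 22, 25, 28]
36 → extends → [5, 9, 16, 18, 22, 25, 28, 36]
Eight tails, so the longest strictly increasing subsequence has length 8 (e.g. 12, 14, 16, 19, 22, 25, 28, 36).

8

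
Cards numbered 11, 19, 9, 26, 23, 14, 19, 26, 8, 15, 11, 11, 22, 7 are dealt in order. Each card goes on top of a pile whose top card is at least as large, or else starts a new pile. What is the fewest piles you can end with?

Place each on the leftmost legal pile:
11 → new pile 1 (tops now [11])
19 → new pile 2 (tops now [11, 19])
9 → pile 1 (tops now [9, 19])
26 → new pile 3 (tops now [9, 19, 26])
23 → pile 3 (tops now [9, 19, 23])
14 → pile 2 (tops now [9, 14, 23])
19 → pile 3 (tops now [9, 14, 19])
26 → new pile 4 (tops now [9, 14, 19, 26])
8 → pile 1 (tops now [8, 14, 19, 26])
15 → pile 3 (tops now [8, 14, 15, 26])
11 → pile 2 (tops now [8, 11, 15, 26])
11 → pile 2 (tops now [8, 11, 15, 26])
22 → pile 4 (tops now [8, 11, 15, 22])
7 → pile 1 (tops now [7, 11, 15, 22])
Four piles.

4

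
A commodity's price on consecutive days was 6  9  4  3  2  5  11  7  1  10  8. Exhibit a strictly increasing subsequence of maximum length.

4, 5, 7, 10

Patience tails give the LIS length; then backtrack through the dp parents:
6 → extends → [6]
9 → extends → [6, 9]
4 → replaces 6 → [4, 9]
3 → replaces 4 → [3, 9]
2 → replaces 3 → [2, 9]
5 → replaces 9 → [2, 5]
11 → extends → [2, 5, 11]
7 → replaces 11 → [2, 5, 7]
1 → replaces 2 → [1, 5, 7]
10 → extends → [1, 5, 7, 10]
8 → replaces 10 → [1, 5, 7, 8]
Length 4; one witness is 4, 5, 7, 10.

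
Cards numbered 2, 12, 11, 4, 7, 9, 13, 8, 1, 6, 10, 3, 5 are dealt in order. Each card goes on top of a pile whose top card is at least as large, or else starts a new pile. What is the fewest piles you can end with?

5

Place each on the leftmost legal pile:
2 → new pile 1 (tops now [2])
12 → new pile 2 (tops now [2, 12])
11 → pile 2 (tops now [2, 11])
4 → pile 2 (tops now [2, 4])
7 → new pile 3 (tops now [2, 4, 7])
9 → new pile 4 (tops now [2, 4, 7, 9])
13 → new pile 5 (tops now [2, 4, 7, 9, 13])
8 → pile 4 (tops now [2, 4, 7, 8, 13])
1 → pile 1 (tops now [1, 4, 7, 8, 13])
6 → pile 3 (tops now [1, 4, 6, 8, 13])
10 → pile 5 (tops now [1, 4, 6, 8, 10])
3 → pile 2 (tops now [1, 3, 6, 8, 10])
5 → pile 3 (tops now [1, 3, 5, 8, 10])
Five piles.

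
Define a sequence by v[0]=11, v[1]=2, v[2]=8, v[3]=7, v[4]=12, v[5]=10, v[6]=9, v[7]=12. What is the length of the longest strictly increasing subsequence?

4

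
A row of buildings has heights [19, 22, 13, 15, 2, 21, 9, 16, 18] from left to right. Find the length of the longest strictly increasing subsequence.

Track the smallest tail for each achievable length (strict):
19 → extends → [19]
22 → extends → [19, 22]
13 → replaces 19 → [13, 22]
15 → replaces 22 → [13, 15]
2 → replaces 13 → [2, 15]
21 → extends → [2, 15, 21]
9 → replaces 15 → [2, 9, 21]
16 → replaces 21 → [2, 9, 16]
18 → extends → [2, 9, 16, 18]
Four tails, so the longest strictly increasing subsequence has length 4 (e.g. 13, 15, 16, 18).

4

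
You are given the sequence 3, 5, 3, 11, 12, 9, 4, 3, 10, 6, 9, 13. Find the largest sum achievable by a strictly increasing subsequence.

Let S[i] be the best sum of a strictly increasing subsequence ending at i:
i:      1  2  3  4  5  6  7  8  9 10 11 12
a[i]:   3  5  3 11 12  9  4  3 10  6  9 13
S:      3  8  3 19 31 17  7  3 27 14 23 44
Maximum is 44 (e.g. 3 + 5 + 11 + 12 + 13).

44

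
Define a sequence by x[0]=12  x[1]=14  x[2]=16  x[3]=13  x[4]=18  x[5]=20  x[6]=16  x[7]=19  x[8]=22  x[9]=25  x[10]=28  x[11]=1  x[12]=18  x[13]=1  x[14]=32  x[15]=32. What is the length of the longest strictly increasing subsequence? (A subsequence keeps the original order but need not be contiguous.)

Let dp[i] be the length of the longest such subsequence ending at index i:
i:      0  1  2  3  4  5  6  7  8  9 10 11 12 13 14 15
x[i]:  12 14 16 13 18 20 16 19 22 25 28  1 18  1 32 32
dp:     1  2  3  2  4  5  3  5  6  7  8  1  4  1  9  9
Maximum dp value is 9.

9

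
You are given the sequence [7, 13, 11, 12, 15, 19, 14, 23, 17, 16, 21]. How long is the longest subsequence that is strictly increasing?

6

Let dp[i] be the length of the longest such subsequence ending at index i:
i:      1  2  3  4  5  6  7  8  9 10 11
a[i]:   7 13 11 12 15 19 14 23 17 16 21
dp:     1  2  2  3  4  5  4  6  5  5  6
Maximum dp value is 6.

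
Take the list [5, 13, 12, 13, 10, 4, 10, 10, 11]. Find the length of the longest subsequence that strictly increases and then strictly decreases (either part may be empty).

5

inc[i] = longest strictly increasing subsequence ending at i; dec[i] = longest strictly decreasing subsequence starting at i:
i:      1  2  3  4  5  6  7  8  9
a[i]:   5 13 12 13 10  4 10 10 11
inc:    1  2  2  3  2  1  2  2  3
dec:    2  4  3  3  2  1  1  1  1
Best peak at i=2 (value 13): inc=2, dec=4, length 2+4−1 = 5.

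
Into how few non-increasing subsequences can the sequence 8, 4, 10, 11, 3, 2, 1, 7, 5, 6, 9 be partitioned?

4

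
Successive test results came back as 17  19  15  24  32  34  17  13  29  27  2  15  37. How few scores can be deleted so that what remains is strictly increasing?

7

Fewest deletions = n − (longest strictly increasing subsequence).
Patience tails:
17 → extends → [17]
19 → extends → [17, 19]
15 → replaces 17 → [15, 19]
24 → extends → [15, 19, 24]
32 → extends → [15, 19, 24, 32]
34 → extends → [15, 19, 24, 32, 34]
17 → replaces 19 → [15, 17, 24, 32, 34]
13 → replaces 15 → [13, 17, 24, 32, 34]
29 → replaces 32 → [13, 17, 24, 29, 34]
27 → replaces 29 → [13, 17, 24, 27, 34]
2 → replaces 13 → [2, 17, 24, 27, 34]
15 → replaces 17 → [2, 15, 24, 27, 34]
37 → extends → [2, 15, 24, 27, 34, 37]
Longest strictly increasing subsequence has length 6, so deletions = 13 − 6 = 7.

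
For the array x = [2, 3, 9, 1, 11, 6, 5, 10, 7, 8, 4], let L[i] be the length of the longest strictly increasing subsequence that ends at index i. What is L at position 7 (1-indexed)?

dp[i] = 1 + max{dp[j] : j<i, x[j]<x[i]} (or 1 if no such j):
i:      1  2  3  4  5  6  7  8  9 10 11
x[i]:   2  3  9  1 11  6  5 10  7  8  4
dp:     1  2  3  1  4  3  3  4  4  5  3
At index 7 the value is 3.

3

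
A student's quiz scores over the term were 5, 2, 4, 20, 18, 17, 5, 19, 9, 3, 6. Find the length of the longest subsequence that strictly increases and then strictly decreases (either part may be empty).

7

inc[i] = longest strictly increasing subsequence ending at i; dec[i] = longest strictly decreasing subsequence starting at i:
i:      1  2  3  4  5  6  7  8  9 10 11
a[i]:   5  2  4 20 18 17  5 19  9  3  6
inc:    1  1  2  3  3  3  3  4  4  2  4
dec:    3  1  2  5  4  3  2  3  2  1  1
Best peak at i=4 (value 20): inc=3, dec=5, length 3+5−1 = 7.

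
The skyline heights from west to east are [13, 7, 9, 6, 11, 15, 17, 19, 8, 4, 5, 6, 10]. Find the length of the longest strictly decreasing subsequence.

4

Negate each value so 'decreasing' becomes 'increasing', then run patience tails on the negated sequence:
-13 → extends → [-13]
-7 → extends → [-13, -7]
-9 → replaces -7 → [-13, -9]
-6 → extends → [-13, -9, -6]
-11 → replaces -9 → [-13, -11, -6]
-15 → replaces -13 → [-15, -11, -6]
-17 → replaces -15 → [-17, -11, -6]
-19 → replaces -17 → [-19, -11, -6]
-8 → replaces -6 → [-19, -11, -8]
-4 → extends → [-19, -11, -8, -4]
-5 → replaces -4 → [-19, -11, -8, -5]
-6 → replaces -5 → [-19, -11, -8, -6]
-10 → replaces -8 → [-19, -11, -10, -6]
Four tails, so the longest strictly decreasing subsequence of the original has length 4.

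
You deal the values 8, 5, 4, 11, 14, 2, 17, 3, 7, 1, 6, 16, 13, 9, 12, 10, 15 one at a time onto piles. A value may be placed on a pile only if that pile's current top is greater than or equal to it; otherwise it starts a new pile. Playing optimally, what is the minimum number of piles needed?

6

Place each on the leftmost legal pile:
8 → new pile 1 (tops now [8])
5 → pile 1 (tops now [5])
4 → pile 1 (tops now [4])
11 → new pile 2 (tops now [4, 11])
14 → new pile 3 (tops now [4, 11, 14])
2 → pile 1 (tops now [2, 11, 14])
17 → new pile 4 (tops now [2, 11, 14, 17])
3 → pile 2 (tops now [2, 3, 14, 17])
7 → pile 3 (tops now [2, 3, 7, 17])
1 → pile 1 (tops now [1, 3, 7, 17])
6 → pile 3 (tops now [1, 3, 6, 17])
16 → pile 4 (tops now [1, 3, 6, 16])
13 → pile 4 (tops now [1, 3, 6, 13])
9 → pile 4 (tops now [1, 3, 6, 9])
12 → new pile 5 (tops now [1, 3, 6, 9, 12])
10 → pile 5 (tops now [1, 3, 6, 9, 10])
15 → new pile 6 (tops now [1, 3, 6, 9, 10, 15])
Six piles.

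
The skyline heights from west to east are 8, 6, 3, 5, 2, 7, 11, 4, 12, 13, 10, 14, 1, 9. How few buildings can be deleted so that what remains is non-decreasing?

7

Fewest deletions = n − (longest non-decreasing subsequence).
Patience tails:
8 → extends → [8]
6 → replaces 8 → [6]
3 → replaces 6 → [3]
5 → extends → [3, 5]
2 → replaces 3 → [2, 5]
7 → extends → [2, 5, 7]
11 → extends → [2, 5, 7, 11]
4 → replaces 5 → [2, 4, 7, 11]
12 → extends → [2, 4, 7, 11, 12]
13 → extends → [2, 4, 7, 11, 12, 13]
10 → replaces 11 → [2, 4, 7, 10, 12, 13]
14 → extends → [2, 4, 7, 10, 12, 13, 14]
1 → replaces 2 → [1, 4, 7, 10, 12, 13, 14]
9 → replaces 10 → [1, 4, 7, 9, 12, 13, 14]
Longest non-decreasing subsequence has length 7, so deletions = 14 − 7 = 7.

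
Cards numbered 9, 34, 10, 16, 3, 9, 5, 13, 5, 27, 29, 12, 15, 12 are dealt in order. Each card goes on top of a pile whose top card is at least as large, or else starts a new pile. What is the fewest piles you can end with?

5

The minimum number of non-increasing subsequences covering a sequence equals the length of its longest strictly increasing subsequence.
LIS length is 5 (e.g. 9, 10, 16, 27, 29), so 5 piles are needed.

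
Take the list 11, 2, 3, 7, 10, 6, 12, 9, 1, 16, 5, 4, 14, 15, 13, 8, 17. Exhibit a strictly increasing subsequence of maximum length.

2, 3, 7, 10, 12, 14, 15, 17

Patience tails give the LIS length; then backtrack through the dp parents:
11 → extends → [11]
2 → replaces 11 → [2]
3 → extends → [2, 3]
7 → extends → [2, 3, 7]
10 → extends → [2, 3, 7, 10]
6 → replaces 7 → [2, 3, 6, 10]
12 → extends → [2, 3, 6, 10, 12]
9 → replaces 10 → [2, 3, 6, 9, 12]
1 → replaces 2 → [1, 3, 6, 9, 12]
16 → extends → [1, 3, 6, 9, 12, 16]
5 → replaces 6 → [1, 3, 5, 9, 12, 16]
4 → replaces 5 → [1, 3, 4, 9, 12, 16]
14 → replaces 16 → [1, 3, 4, 9, 12, 14]
15 → extends → [1, 3, 4, 9, 12, 14, 15]
13 → replaces 14 → [1, 3, 4, 9, 12, 13, 15]
8 → replaces 9 → [1, 3, 4, 8, 12, 13, 15]
17 → extends → [1, 3, 4, 8, 12, 13, 15, 17]
Length 8; one witness is 2, 3, 7, 10, 12, 14, 15, 17.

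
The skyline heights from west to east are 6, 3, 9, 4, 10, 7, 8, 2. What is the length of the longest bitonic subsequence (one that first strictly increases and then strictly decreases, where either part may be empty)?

5

inc[i] = longest strictly increasing subsequence ending at i; dec[i] = longest strictly decreasing subsequence starting at i:
i:      1  2  3  4  5  6  7  8
a[i]:   6  3  9  4 10  7  8  2
inc:    1  1  2  2  3  3  4  1
dec:    3  2  3  2  3  2  2  1
Best peak at i=5 (value 10): inc=3, dec=3, length 3+3−1 = 5.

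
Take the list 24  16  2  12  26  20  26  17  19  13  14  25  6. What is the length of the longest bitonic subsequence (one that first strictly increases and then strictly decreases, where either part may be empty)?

inc[i] = longest strictly increasing subsequence ending at i; dec[i] = longest strictly decreasing subsequence starting at i:
i:      1  2  3  4  5  6  7  8  9 10 11 12 13
a[i]:  24 16  2 12 26 20 26 17 19 13 14 25  6
inc:    1  1  1  2  3  3  4  3  4  3  4  5  2
dec:    5  3  1  2  5  4  4  3  3  2  2  2  1
Best peak at i=5 (value 26): inc=3, dec=5, length 3+5−1 = 7.

7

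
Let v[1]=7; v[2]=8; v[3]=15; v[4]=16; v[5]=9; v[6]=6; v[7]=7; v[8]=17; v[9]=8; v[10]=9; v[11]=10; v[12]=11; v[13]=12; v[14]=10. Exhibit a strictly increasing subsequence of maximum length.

6, 7, 8, 9, 10, 11, 12

Patience tails give the LIS length; then backtrack through the dp parents:
7 → extends → [7]
8 → extends → [7, 8]
15 → extends → [7, 8, 15]
16 → extends → [7, 8, 15, 16]
9 → replaces 15 → [7, 8, 9, 16]
6 → replaces 7 → [6, 8, 9, 16]
7 → replaces 8 → [6, 7, 9, 16]
17 → extends → [6, 7, 9, 16, 17]
8 → replaces 9 → [6, 7, 8, 16, 17]
9 → replaces 16 → [6, 7, 8, 9, 17]
10 → replaces 17 → [6, 7, 8, 9, 10]
11 → extends → [6, 7, 8, 9, 10, 11]
12 → extends → [6, 7, 8, 9, 10, 11, 12]
10 → already a tail → [6, 7, 8, 9, 10, 11, 12]
Length 7; one witness is 6, 7, 8, 9, 10, 11, 12.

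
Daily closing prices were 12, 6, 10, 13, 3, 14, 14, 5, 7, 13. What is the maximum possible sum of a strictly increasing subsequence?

43

Let S[i] be the best sum of a strictly increasing subsequence ending at i:
i:      1  2  3  4  5  6  7  8  9 10
a[i]:  12  6 10 13  3 14 14  5  7 13
S:     12  6 16 29  3 43 43  8 15 29
Maximum is 43 (e.g. 6 + 10 + 13 + 14).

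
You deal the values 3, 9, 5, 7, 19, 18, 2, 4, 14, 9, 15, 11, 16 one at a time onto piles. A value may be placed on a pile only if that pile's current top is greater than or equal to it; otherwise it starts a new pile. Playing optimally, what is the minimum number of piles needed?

6

The minimum number of non-increasing subsequences covering a sequence equals the length of its longest strictly increasing subsequence.
LIS length is 6 (e.g. 3, 5, 7, 14, 15, 16), so 6 piles are needed.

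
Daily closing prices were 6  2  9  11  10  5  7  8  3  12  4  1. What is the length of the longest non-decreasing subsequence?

5

Track the smallest tail for each achievable length (allowing ties):
6 → extends → [6]
2 → replaces 6 → [2]
9 → extends → [2, 9]
11 → extends → [2, 9, 11]
10 → replaces 11 → [2, 9, 10]
5 → replaces 9 → [2, 5, 10]
7 → replaces 10 → [2, 5, 7]
8 → extends → [2, 5, 7, 8]
3 → replaces 5 → [2, 3, 7, 8]
12 → extends → [2, 3, 7, 8, 12]
4 → replaces 7 → [2, 3, 4, 8, 12]
1 → replaces 2 → [1, 3, 4, 8, 12]
Five tails, so the longest non-decreasing subsequence has length 5 (e.g. 2, 5, 7, 8, 12).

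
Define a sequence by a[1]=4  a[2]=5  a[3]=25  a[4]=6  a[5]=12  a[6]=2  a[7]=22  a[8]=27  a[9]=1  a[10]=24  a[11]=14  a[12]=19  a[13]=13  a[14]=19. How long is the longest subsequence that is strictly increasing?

6

Let dp[i] be the length of the longest such subsequence ending at index i:
i:      1  2  3  4  5  6  7  8  9 10 11 12 13 14
a[i]:   4  5 25  6 12  2 22 27  1 24 14 19 13 19
dp:     1  2  3  3  4  1  5  6  1  6  5  6  5  6
Maximum dp value is 6.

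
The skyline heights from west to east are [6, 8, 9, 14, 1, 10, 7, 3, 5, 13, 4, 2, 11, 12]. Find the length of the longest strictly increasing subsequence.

Let dp[i] be the length of the longest such subsequence ending at index i:
i:      1  2  3  4  5  6  7  8  9 10 11 12 13 14
a[i]:   6  8  9 14  1 10  7  3  5 13  4  2 11 12
dp:     1  2  3  4  1  4  2  2  3  5  3  2  5  6
Maximum dp value is 6.

6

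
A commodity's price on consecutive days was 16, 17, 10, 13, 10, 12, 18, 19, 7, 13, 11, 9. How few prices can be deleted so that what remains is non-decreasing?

Fewest deletions = n − (longest non-decreasing subsequence).
Patience tails:
16 → extends → [16]
17 → extends → [16, 17]
10 → replaces 16 → [10, 17]
13 → replaces 17 → [10, 13]
10 → replaces 13 → [10, 10]
12 → extends → [10, 10, 12]
18 → extends → [10, 10, 12, 18]
19 → extends → [10, 10, 12, 18, 19]
7 → replaces 10 → [7, 10, 12, 18, 19]
13 → replaces 18 → [7, 10, 12, 13, 19]
11 → replaces 12 → [7, 10, 11, 13, 19]
9 → replaces 10 → [7, 9, 11, 13, 19]
Longest non-decreasing subsequence has length 5, so deletions = 12 − 5 = 7.

7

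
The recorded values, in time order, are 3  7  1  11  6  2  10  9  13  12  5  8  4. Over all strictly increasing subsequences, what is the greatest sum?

34

Let S[i] be the best sum of a strictly increasing subsequence ending at i:
i:      1  2  3  4  5  6  7  8  9 10 11 12 13
a[i]:   3  7  1 11  6  2 10  9 13 12  5  8  4
S:      3 10  1 21  9  3 20 19 34 33  8 18  7
Maximum is 34 (e.g. 3 + 7 + 11 + 13).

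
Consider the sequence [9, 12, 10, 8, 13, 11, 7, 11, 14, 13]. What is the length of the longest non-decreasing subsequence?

Track the smallest tail for each achievable length (allowing ties):
9 → extends → [9]
12 → extends → [9, 12]
10 → replaces 12 → [9, 10]
8 → replaces 9 → [8, 10]
13 → extends → [8, 10, 13]
11 → replaces 13 → [8, 10, 11]
7 → replaces 8 → [7, 10, 11]
11 → extends → [7, 10, 11, 11]
14 → extends → [7, 10, 11, 11, 14]
13 → replaces 14 → [7, 10, 11, 11, 13]
Five tails, so the longest non-decreasing subsequence has length 5 (e.g. 9, 10, 11, 11, 14).

5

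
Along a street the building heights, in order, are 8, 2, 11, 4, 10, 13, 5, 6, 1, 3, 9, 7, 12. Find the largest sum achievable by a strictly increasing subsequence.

38

Let S[i] be the best sum of a strictly increasing subsequence ending at i:
i:      1  2  3  4  5  6  7  8  9 10 11 12 13
a[i]:   8  2 11  4 10 13  5  6  1  3  9  7 12
S:      8  2 19  6 18 32 11 17  1  5 26 24 38
Maximum is 38 (e.g. 2 + 4 + 5 + 6 + 9 + 12).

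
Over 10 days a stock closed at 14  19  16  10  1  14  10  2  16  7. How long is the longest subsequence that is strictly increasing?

Track the smallest tail for each achievable length (strict):
14 → extends → [14]
19 → extends → [14, 19]
16 → replaces 19 → [14, 16]
10 → replaces 14 → [10, 16]
1 → replaces 10 → [1, 16]
14 → replaces 16 → [1, 14]
10 → replaces 14 → [1, 10]
2 → replaces 10 → [1, 2]
16 → extends → [1, 2, 16]
7 → replaces 16 → [1, 2, 7]
Three tails, so the longest strictly increasing subsequence has length 3 (e.g. 10, 14, 16).

3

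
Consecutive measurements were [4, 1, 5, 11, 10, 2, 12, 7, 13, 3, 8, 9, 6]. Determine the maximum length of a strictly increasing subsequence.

Let dp[i] be the length of the longest such subsequence ending at index i:
i:      1  2  3  4  5  6  7  8  9 10 11 12 13
a[i]:   4  1  5 11 10  2 12  7 13  3  8  9  6
dp:     1  1  2  3  3  2  4  3  5  3  4  5  4
Maximum dp value is 5.

5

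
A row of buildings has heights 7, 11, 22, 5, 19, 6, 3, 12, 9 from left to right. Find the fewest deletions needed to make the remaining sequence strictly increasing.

Fewest deletions = n − (longest strictly increasing subsequence).
Patience tails:
7 → extends → [7]
11 → extends → [7, 11]
22 → extends → [7, 11, 22]
5 → replaces 7 → [5, 11, 22]
19 → replaces 22 → [5, 11, 19]
6 → replaces 11 → [5, 6, 19]
3 → replaces 5 → [3, 6, 19]
12 → replaces 19 → [3, 6, 12]
9 → replaces 12 → [3, 6, 9]
Longest strictly increasing subsequence has length 3, so deletions = 9 − 3 = 6.

6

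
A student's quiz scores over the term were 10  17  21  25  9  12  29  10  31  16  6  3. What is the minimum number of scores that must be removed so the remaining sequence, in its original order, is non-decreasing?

6

Fewest deletions = n − (longest non-decreasing subsequence).
i:      1  2  3  4  5  6  7  8  9 10 11 12
a[i]:  10 17 21 25  9 12 29 10 31 16  6  3
dp:     1  2  3  4  1  2  5  2  6  3  1  1
max dp = 6, so deletions = 12 − 6 = 6.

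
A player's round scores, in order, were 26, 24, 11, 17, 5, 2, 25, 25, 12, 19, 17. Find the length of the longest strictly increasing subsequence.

3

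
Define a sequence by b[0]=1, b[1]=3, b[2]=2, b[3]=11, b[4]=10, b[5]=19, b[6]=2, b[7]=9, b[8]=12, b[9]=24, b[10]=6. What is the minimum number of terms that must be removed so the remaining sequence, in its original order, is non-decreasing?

Fewest deletions = n − (longest non-decreasing subsequence).
i:      0  1  2  3  4  5  6  7  8  9 10
b[i]:   1  3  2 11 10 19  2  9 12 24  6
dp:     1  2  2  3  3  4  3  4  5  6  4
max dp = 6, so deletions = 11 − 6 = 5.

5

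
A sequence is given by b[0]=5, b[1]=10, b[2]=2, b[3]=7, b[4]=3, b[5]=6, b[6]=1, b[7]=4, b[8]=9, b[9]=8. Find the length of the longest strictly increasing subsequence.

4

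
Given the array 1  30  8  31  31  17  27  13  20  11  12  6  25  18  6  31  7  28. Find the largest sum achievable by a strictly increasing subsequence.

Let S[i] be the best sum of a strictly increasing subsequence ending at i:
i:       1   2   3   4   5   6   7   8   9  10  11  12  13  14  15  16  17  18
a[i]:    1  30   8  31  31  17  27  13  20  11  12   6  25  18   6  31   7  28
S:       1  31   9  62  62  26  53  22  46  20  32   7  71  50   7 102  14  99
Maximum is 102 (e.g. 1 + 8 + 17 + 20 + 25 + 31).

102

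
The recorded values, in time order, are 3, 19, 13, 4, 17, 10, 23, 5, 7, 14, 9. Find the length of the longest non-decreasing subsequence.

5

Let dp[i] be the length of the longest such subsequence ending at index i:
i:      1  2  3  4  5  6  7  8  9 10 11
a[i]:   3 19 13  4 17 10 23  5  7 14  9
dp:     1  2  2  2  3  3  4  3  4  5  5
Maximum dp value is 5.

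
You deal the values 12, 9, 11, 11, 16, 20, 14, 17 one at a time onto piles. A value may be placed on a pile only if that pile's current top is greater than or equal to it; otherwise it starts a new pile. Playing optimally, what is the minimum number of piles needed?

4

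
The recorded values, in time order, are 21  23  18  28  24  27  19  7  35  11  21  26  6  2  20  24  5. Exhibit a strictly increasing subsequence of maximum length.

21, 23, 24, 27, 35

Patience tails give the LIS length; then backtrack through the dp parents:
21 → extends → [21]
23 → extends → [21, 23]
18 → replaces 21 → [18, 23]
28 → extends → [18, 23, 28]
24 → replaces 28 → [18, 23, 24]
27 → extends → [18, 23, 24, 27]
19 → replaces 23 → [18, 19, 24, 27]
7 → replaces 18 → [7, 19, 24, 27]
35 → extends → [7, 19, 24, 27, 35]
11 → replaces 19 → [7, 11, 24, 27, 35]
21 → replaces 24 → [7, 11, 21, 27, 35]
26 → replaces 27 → [7, 11, 21, 26, 35]
6 → replaces 7 → [6, 11, 21, 26, 35]
2 → replaces 6 → [2, 11, 21, 26, 35]
20 → replaces 21 → [2, 11, 20, 26, 35]
24 → replaces 26 → [2, 11, 20, 24, 35]
5 → replaces 11 → [2, 5, 20, 24, 35]
Length 5; one witness is 21, 23, 24, 27, 35.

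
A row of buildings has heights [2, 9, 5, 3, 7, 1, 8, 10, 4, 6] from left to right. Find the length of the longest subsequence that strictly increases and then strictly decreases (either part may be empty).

6

inc[i] = longest strictly increasing subsequence ending at i; dec[i] = longest strictly decreasing subsequence starting at i:
i:      1  2  3  4  5  6  7  8  9 10
a[i]:   2  9  5  3  7  1  8 10  4  6
inc:    1  2  2  2  3  1  4  5  3  4
dec:    2  4  3  2  2  1  2  2  1  1
Best peak at i=8 (value 10): inc=5, dec=2, length 5+2−1 = 6.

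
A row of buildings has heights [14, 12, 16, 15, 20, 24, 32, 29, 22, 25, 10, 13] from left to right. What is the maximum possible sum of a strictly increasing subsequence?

106

Let S[i] be the best sum of a strictly increasing subsequence ending at i:
i:       1   2   3   4   5   6   7   8   9  10  11  12
a[i]:   14  12  16  15  20  24  32  29  22  25  10  13
S:      14  12  30  29  50  74 106 103  72  99  10  25
Maximum is 106 (e.g. 14 + 16 + 20 + 24 + 32).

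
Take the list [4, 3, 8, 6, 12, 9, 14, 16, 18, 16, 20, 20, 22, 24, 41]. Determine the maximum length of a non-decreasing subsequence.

11

Let dp[i] be the length of the longest such subsequence ending at index i:
i:      1  2  3  4  5  6  7  8  9 10 11 12 13 14 15
a[i]:   4  3  8  6 12  9 14 16 18 16 20 20 22 24 41
dp:     1  1  2  2  3  3  4  5  6  6  7  8  9 10 11
Maximum dp value is 11.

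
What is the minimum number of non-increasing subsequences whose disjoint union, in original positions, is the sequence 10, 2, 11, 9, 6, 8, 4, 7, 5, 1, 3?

Place each on the leftmost legal pile:
10 → new pile 1 (tops now [10])
2 → pile 1 (tops now [2])
11 → new pile 2 (tops now [2, 11])
9 → pile 2 (tops now [2, 9])
6 → pile 2 (tops now [2, 6])
8 → new pile 3 (tops now [2, 6, 8])
4 → pile 2 (tops now [2, 4, 8])
7 → pile 3 (tops now [2, 4, 7])
5 → pile 3 (tops now [2, 4, 5])
1 → pile 1 (tops now [1, 4, 5])
3 → pile 2 (tops now [1, 3, 5])
Three piles.

3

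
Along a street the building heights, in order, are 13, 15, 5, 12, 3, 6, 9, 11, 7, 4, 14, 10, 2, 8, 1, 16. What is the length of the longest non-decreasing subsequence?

Let dp[i] be the length of the longest such subsequence ending at index i:
i:      1  2  3  4  5  6  7  8  9 10 11 12 13 14 15 16
a[i]:  13 15  5 12  3  6  9 11  7  4 14 10  2  8  1 16
dp:     1  2  1  2  1  2  3  4  3  2  5  4  1  4  1  6
Maximum dp value is 6.

6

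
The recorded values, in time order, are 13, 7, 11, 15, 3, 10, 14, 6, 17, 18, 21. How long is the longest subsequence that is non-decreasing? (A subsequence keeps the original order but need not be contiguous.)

Track the smallest tail for each achievable length (allowing ties):
13 → extends → [13]
7 → replaces 13 → [7]
11 → extends → [7, 11]
15 → extends → [7, 11, 15]
3 → replaces 7 → [3, 11, 15]
10 → replaces 11 → [3, 10, 15]
14 → replaces 15 → [3, 10, 14]
6 → replaces 10 → [3, 6, 14]
17 → extends → [3, 6, 14, 17]
18 → extends → [3, 6, 14, 17, 18]
21 → extends → [3, 6, 14, 17, 18, 21]
Six tails, so the longest non-decreasing subsequence has length 6 (e.g. 7, 11, 15, 17, 18, 21).

6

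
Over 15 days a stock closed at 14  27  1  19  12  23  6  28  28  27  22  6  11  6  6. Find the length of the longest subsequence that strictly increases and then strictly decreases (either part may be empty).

inc[i] = longest strictly increasing subsequence ending at i; dec[i] = longest strictly decreasing subsequence starting at i:
i:      1  2  3  4  5  6  7  8  9 10 11 12 13 14 15
a[i]:  14 27  1 19 12 23  6 28 28 27 22  6 11  6  6
inc:    1  2  1  2  2  3  2  4  4  4  3  2  3  2  2
dec:    4  5  1  4  3  4  1  5  5  4  3  1  2  1  1
Best peak at i=8 (value 28): inc=4, dec=5, length 4+5−1 = 8.

8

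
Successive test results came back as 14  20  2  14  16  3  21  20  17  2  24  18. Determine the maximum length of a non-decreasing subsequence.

5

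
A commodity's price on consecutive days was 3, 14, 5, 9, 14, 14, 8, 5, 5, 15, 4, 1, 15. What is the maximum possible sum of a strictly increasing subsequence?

46

Let S[i] be the best sum of a strictly increasing subsequence ending at i:
i:      1  2  3  4  5  6  7  8  9 10 11 12 13
a[i]:   3 14  5  9 14 14  8  5  5 15  4  1 15
S:      3 17  8 17 31 31 16  8  8 46  7  1 46
Maximum is 46 (e.g. 3 + 5 + 9 + 14 + 15).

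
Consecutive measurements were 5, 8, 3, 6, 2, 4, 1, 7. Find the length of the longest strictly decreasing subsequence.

4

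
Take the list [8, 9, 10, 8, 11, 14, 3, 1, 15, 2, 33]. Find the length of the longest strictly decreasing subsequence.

4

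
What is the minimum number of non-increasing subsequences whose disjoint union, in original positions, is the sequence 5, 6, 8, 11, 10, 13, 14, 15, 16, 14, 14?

Place each on the leftmost legal pile:
5 → new pile 1 (tops now [5])
6 → new pile 2 (tops now [5, 6])
8 → new pile 3 (tops now [5, 6, 8])
11 → new pile 4 (tops now [5, 6, 8, 11])
10 → pile 4 (tops now [5, 6, 8, 10])
13 → new pile 5 (tops now [5, 6, 8, 10, 13])
14 → new pile 6 (tops now [5, 6, 8, 10, 13, 14])
15 → new pile 7 (tops now [5, 6, 8, 10, 13, 14, 15])
16 → new pile 8 (tops now [5, 6, 8, 10, 13, 14, 15, 16])
14 → pile 6 (tops now [5, 6, 8, 10, 13, 14, 15, 16])
14 → pile 6 (tops now [5, 6, 8, 10, 13, 14, 15, 16])
Eight piles.

8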